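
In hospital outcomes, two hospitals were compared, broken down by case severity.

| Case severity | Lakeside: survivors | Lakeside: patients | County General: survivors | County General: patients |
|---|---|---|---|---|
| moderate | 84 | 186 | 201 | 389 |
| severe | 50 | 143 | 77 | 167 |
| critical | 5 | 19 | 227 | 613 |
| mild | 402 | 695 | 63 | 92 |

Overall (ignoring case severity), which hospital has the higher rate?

Lakeside

Moderate: Lakeside 84/186 = 45.2%, County General 201/389 = 51.7% → County General
Severe: Lakeside 50/143 = 35.0%, County General 77/167 = 46.1% → County General
Critical: Lakeside 5/19 = 26.3%, County General 227/613 = 37.0% → County General
Mild: Lakeside 402/695 = 57.8%, County General 63/92 = 68.5% → County General
Overall: Lakeside 541/1043 = 51.9%, County General 568/1261 = 45.0% → Lakeside
(County General wins every case group but Lakeside wins overall — County General's patients skew toward the low-rate critical group.)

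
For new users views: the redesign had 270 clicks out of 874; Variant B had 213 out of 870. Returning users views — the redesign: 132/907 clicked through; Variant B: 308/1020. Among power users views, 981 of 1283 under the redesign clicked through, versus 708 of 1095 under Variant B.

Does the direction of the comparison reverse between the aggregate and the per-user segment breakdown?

No

New users: the redesign 270/874 = 30.9%, Variant B 213/870 = 24.5% → the redesign
Returning users: the redesign 132/907 = 14.6%, Variant B 308/1020 = 30.2% → Variant B
Power users: the redesign 981/1283 = 76.5%, Variant B 708/1095 = 64.7% → the redesign
Overall: the redesign 1383/3064 = 45.1%, Variant B 1229/2985 = 41.2% → the redesign
Neither sweeps: the redesign wins 2 of 3 groups, Variant B wins 1. The redesign wins overall but not every group — no Simpson reversal.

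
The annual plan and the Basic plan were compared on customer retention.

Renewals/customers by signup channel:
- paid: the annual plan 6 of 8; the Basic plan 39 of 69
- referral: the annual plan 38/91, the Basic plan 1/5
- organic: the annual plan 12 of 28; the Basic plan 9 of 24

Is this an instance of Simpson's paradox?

Paid: the annual plan 6/8 = 75.0%, the Basic plan 39/69 = 56.5% → the annual plan
Referral: the annual plan 38/91 = 41.8%, the Basic plan 1/5 = 20.0% → the annual plan
Organic: the annual plan 12/28 = 42.9%, the Basic plan 9/24 = 37.5% → the annual plan
Overall: the annual plan 56/127 = 44.1%, the Basic plan 49/98 = 50.0% → the Basic plan
The annual plan wins each signup group but the Basic plan wins overall — the comparison reverses. The annual plan's customers skew toward referral, which has a lower base rate.

Yes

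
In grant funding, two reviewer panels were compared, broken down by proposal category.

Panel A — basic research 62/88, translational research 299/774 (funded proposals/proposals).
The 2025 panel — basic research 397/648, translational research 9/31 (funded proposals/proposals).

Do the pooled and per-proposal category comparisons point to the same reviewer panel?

No

Basic research: Panel A 62/88 = 70.5%, the 2025 panel 397/648 = 61.3% → Panel A
Translational research: Panel A 299/774 = 38.6%, the 2025 panel 9/31 = 29.0% → Panel A
Overall: Panel A 361/862 = 41.9%, the 2025 panel 406/679 = 59.8% → the 2025 panel
Panel A wins each proposal group but the 2025 panel wins overall — the comparison reverses. Panel A's proposals skew toward translational research, which has a lower base rate.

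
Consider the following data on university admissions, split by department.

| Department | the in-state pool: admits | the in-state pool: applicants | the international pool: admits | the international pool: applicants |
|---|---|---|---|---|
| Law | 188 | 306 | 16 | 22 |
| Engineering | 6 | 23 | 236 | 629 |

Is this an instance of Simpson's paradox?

Yes

Law: the in-state pool 188/306 = 61.4%, the international pool 16/22 = 72.7% → the international pool
Engineering: the in-state pool 6/23 = 26.1%, the international pool 236/629 = 37.5% → the international pool
Overall: the in-state pool 194/329 = 59.0%, the international pool 252/651 = 38.7% → the in-state pool
The international pool wins each department group but the in-state pool wins overall — the comparison reverses. The international pool's applicants skew toward Engineering, which has a lower base rate.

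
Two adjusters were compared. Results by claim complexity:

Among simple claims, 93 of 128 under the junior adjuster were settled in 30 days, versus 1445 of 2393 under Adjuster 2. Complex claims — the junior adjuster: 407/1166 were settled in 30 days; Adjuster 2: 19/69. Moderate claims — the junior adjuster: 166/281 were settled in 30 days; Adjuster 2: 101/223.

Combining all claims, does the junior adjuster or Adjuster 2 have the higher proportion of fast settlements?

Adjuster 2

Simple: the junior adjuster 93/128 = 72.7%, Adjuster 2 1445/2393 = 60.4% → the junior adjuster
Complex: the junior adjuster 407/1166 = 34.9%, Adjuster 2 19/69 = 27.5% → the junior adjuster
Moderate: the junior adjuster 166/281 = 59.1%, Adjuster 2 101/223 = 45.3% → the junior adjuster
Overall: the junior adjuster 666/1575 = 42.3%, Adjuster 2 1565/2685 = 58.3% → Adjuster 2
(The junior adjuster wins every claim group but Adjuster 2 wins overall — the junior adjuster's claims skew toward the low-rate complex group.)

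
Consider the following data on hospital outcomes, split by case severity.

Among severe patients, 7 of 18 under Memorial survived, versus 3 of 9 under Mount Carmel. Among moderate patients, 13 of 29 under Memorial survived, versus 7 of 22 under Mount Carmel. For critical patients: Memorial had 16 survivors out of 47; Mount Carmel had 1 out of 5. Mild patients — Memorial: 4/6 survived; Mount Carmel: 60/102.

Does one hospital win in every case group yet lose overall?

Severe: Memorial 7/18 = 38.9%, Mount Carmel 3/9 = 33.3% → Memorial
Moderate: Memorial 13/29 = 44.8%, Mount Carmel 7/22 = 31.8% → Memorial
Critical: Memorial 16/47 = 34.0%, Mount Carmel 1/5 = 20.0% → Memorial
Mild: Memorial 4/6 = 66.7%, Mount Carmel 60/102 = 58.8% → Memorial
Overall: Memorial 40/100 = 40.0%, Mount Carmel 71/138 = 51.4% → Mount Carmel
Memorial wins each case group but Mount Carmel wins overall — the comparison reverses. Memorial's patients skew toward critical, which has a lower base rate.

Yes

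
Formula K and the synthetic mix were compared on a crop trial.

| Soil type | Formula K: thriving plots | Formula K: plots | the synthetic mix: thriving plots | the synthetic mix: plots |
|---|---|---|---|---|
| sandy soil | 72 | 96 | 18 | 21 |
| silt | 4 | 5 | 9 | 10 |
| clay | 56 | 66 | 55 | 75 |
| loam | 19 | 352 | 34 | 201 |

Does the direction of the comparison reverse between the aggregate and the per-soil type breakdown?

No

Sandy soil: Formula K 72/96 = 75.0%, the synthetic mix 18/21 = 85.7% → the synthetic mix
Silt: Formula K 4/5 = 80.0%, the synthetic mix 9/10 = 90.0% → the synthetic mix
Clay: Formula K 56/66 = 84.8%, the synthetic mix 55/75 = 73.3% → Formula K
Loam: Formula K 19/352 = 5.4%, the synthetic mix 34/201 = 16.9% → the synthetic mix
Overall: Formula K 151/519 = 29.1%, the synthetic mix 116/307 = 37.8% → the synthetic mix
Neither sweeps: Formula K wins 1 of 4 groups, the synthetic mix wins 3. The synthetic mix wins overall but not every group — no Simpson reversal.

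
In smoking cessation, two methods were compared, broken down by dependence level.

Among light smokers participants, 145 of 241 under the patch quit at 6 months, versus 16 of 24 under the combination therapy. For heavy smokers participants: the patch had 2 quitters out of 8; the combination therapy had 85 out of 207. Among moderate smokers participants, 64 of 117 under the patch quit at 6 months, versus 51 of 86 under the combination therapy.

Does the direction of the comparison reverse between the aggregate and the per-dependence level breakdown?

Yes

Light smokers: the patch 145/241 = 60.2%, the combination therapy 16/24 = 66.7% → the combination therapy
Heavy smokers: the patch 2/8 = 25.0%, the combination therapy 85/207 = 41.1% → the combination therapy
Moderate smokers: the patch 64/117 = 54.7%, the combination therapy 51/86 = 59.3% → the combination therapy
Overall: the patch 211/366 = 57.7%, the combination therapy 152/317 = 47.9% → the patch
The combination therapy wins each dependence group but the patch wins overall — the comparison reverses. The combination therapy's participants skew toward heavy smokers, which has a lower base rate.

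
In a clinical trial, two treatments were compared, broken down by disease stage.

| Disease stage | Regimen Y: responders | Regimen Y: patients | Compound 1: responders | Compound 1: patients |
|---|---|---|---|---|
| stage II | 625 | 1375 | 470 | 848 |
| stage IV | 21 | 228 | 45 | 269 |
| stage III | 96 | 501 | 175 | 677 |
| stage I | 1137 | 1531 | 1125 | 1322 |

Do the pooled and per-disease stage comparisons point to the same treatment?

Yes

Stage II: Regimen Y 625/1375 = 45.5%, Compound 1 470/848 = 55.4% → Compound 1
Stage IV: Regimen Y 21/228 = 9.2%, Compound 1 45/269 = 16.7% → Compound 1
Stage III: Regimen Y 96/501 = 19.2%, Compound 1 175/677 = 25.8% → Compound 1
Stage I: Regimen Y 1137/1531 = 74.3%, Compound 1 1125/1322 = 85.1% → Compound 1
Overall: Regimen Y 1879/3635 = 51.7%, Compound 1 1815/3116 = 58.2% → Compound 1
Compound 1 wins overall and in every disease group — no reversal.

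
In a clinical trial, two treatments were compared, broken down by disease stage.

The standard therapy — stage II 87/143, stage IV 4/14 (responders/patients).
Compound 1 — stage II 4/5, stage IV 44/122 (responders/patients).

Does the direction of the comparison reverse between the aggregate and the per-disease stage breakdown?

Stage II: the standard therapy 87/143 = 60.8%, Compound 1 4/5 = 80.0% → Compound 1
Stage IV: the standard therapy 4/14 = 28.6%, Compound 1 44/122 = 36.1% → Compound 1
Overall: the standard therapy 91/157 = 58.0%, Compound 1 48/127 = 37.8% → the standard therapy
Compound 1 wins each disease group but the standard therapy wins overall — the comparison reverses. Compound 1's patients skew toward stage IV, which has a lower base rate.

Yes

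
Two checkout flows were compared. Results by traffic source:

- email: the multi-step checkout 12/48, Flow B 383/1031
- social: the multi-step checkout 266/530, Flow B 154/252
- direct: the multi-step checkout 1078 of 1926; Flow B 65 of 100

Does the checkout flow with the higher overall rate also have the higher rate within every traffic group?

No

Email: the multi-step checkout 12/48 = 25.0%, Flow B 383/1031 = 37.1% → Flow B
Social: the multi-step checkout 266/530 = 50.2%, Flow B 154/252 = 61.1% → Flow B
Direct: the multi-step checkout 1078/1926 = 56.0%, Flow B 65/100 = 65.0% → Flow B
Overall: the multi-step checkout 1356/2504 = 54.2%, Flow B 602/1383 = 43.5% → the multi-step checkout
Flow B wins each traffic group but the multi-step checkout wins overall — the comparison reverses. Flow B's sessions skew toward email, which has a lower base rate.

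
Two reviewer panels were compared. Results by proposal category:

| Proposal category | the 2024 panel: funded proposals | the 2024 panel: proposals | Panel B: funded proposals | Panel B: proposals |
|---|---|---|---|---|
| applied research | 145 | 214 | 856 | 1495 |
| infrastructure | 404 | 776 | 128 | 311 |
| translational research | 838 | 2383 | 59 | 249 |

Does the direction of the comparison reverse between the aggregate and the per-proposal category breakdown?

Yes

Applied research: the 2024 panel 145/214 = 67.8%, Panel B 856/1495 = 57.3% → the 2024 panel
Infrastructure: the 2024 panel 404/776 = 52.1%, Panel B 128/311 = 41.2% → the 2024 panel
Translational research: the 2024 panel 838/2383 = 35.2%, Panel B 59/249 = 23.7% → the 2024 panel
Overall: the 2024 panel 1387/3373 = 41.1%, Panel B 1043/2055 = 50.8% → Panel B
The 2024 panel wins each proposal group but Panel B wins overall — the comparison reverses. The 2024 panel's proposals skew toward translational research, which has a lower base rate.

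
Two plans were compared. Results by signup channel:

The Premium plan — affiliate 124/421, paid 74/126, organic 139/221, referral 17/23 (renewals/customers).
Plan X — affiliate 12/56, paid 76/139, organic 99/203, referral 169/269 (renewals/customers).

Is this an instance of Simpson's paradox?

Affiliate: the Premium plan 124/421 = 29.5%, Plan X 12/56 = 21.4% → the Premium plan
Paid: the Premium plan 74/126 = 58.7%, Plan X 76/139 = 54.7% → the Premium plan
Organic: the Premium plan 139/221 = 62.9%, Plan X 99/203 = 48.8% → the Premium plan
Referral: the Premium plan 17/23 = 73.9%, Plan X 169/269 = 62.8% → the Premium plan
Overall: the Premium plan 354/791 = 44.8%, Plan X 356/667 = 53.4% → Plan X
The Premium plan wins each signup group but Plan X wins overall — the comparison reverses. The Premium plan's customers skew toward affiliate, which has a lower base rate.

Yes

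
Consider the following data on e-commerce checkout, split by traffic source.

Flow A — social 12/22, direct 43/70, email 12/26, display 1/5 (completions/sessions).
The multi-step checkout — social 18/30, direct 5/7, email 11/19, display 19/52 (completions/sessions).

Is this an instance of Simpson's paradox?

Yes

Social: Flow A 12/22 = 54.5%, the multi-step checkout 18/30 = 60.0% → the multi-step checkout
Direct: Flow A 43/70 = 61.4%, the multi-step checkout 5/7 = 71.4% → the multi-step checkout
Email: Flow A 12/26 = 46.2%, the multi-step checkout 11/19 = 57.9% → the multi-step checkout
Display: Flow A 1/5 = 20.0%, the multi-step checkout 19/52 = 36.5% → the multi-step checkout
Overall: Flow A 68/123 = 55.3%, the multi-step checkout 53/108 = 49.1% → Flow A
The multi-step checkout wins each traffic group but Flow A wins overall — the comparison reverses. The multi-step checkout's sessions skew toward display, which has a lower base rate.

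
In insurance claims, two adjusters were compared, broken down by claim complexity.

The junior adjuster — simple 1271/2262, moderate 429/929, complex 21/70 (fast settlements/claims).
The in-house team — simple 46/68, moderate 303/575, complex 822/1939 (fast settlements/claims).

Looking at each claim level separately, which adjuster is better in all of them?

the in-house team

Simple: the junior adjuster 1271/2262 = 56.2%, the in-house team 46/68 = 67.6% → the in-house team
Moderate: the junior adjuster 429/929 = 46.2%, the in-house team 303/575 = 52.7% → the in-house team
Complex: the junior adjuster 21/70 = 30.0%, the in-house team 822/1939 = 42.4% → the in-house team
The in-house team has the higher rate in all 3 groups.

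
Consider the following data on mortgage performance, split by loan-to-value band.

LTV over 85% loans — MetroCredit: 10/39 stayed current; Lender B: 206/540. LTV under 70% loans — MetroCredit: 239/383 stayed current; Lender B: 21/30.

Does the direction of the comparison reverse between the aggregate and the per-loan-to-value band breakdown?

LTV over 85%: MetroCredit 10/39 = 25.6%, Lender B 206/540 = 38.1% → Lender B
LTV under 70%: MetroCredit 239/383 = 62.4%, Lender B 21/30 = 70.0% → Lender B
Overall: MetroCredit 249/422 = 59.0%, Lender B 227/570 = 39.8% → MetroCredit
Lender B wins each loan-to-value group but MetroCredit wins overall — the comparison reverses. Lender B's loans skew toward LTV over 85%, which has a lower base rate.

Yes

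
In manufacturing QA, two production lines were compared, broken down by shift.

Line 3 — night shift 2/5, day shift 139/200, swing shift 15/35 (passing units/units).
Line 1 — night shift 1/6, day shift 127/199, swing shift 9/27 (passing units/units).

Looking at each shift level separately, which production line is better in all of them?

Night shift: Line 3 2/5 = 40.0%, Line 1 1/6 = 16.7% → Line 3
Day shift: Line 3 139/200 = 69.5%, Line 1 127/199 = 63.8% → Line 3
Swing shift: Line 3 15/35 = 42.9%, Line 1 9/27 = 33.3% → Line 3
Line 3 has the higher rate in all 3 groups.

Line 3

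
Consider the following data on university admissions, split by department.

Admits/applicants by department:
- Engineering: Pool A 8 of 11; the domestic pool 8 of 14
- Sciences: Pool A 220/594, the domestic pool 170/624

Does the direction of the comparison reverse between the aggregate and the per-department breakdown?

No

Engineering: Pool A 8/11 = 72.7%, the domestic pool 8/14 = 57.1% → Pool A
Sciences: Pool A 220/594 = 37.0%, the domestic pool 170/624 = 27.2% → Pool A
Overall: Pool A 228/605 = 37.7%, the domestic pool 178/638 = 27.9% → Pool A
Pool A wins overall and in every department group — no reversal.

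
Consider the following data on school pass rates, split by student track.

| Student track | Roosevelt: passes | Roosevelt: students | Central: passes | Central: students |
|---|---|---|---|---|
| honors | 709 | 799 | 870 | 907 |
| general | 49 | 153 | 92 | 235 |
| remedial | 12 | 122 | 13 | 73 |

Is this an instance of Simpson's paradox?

Honors: Roosevelt 709/799 = 88.7%, Central 870/907 = 95.9% → Central
General: Roosevelt 49/153 = 32.0%, Central 92/235 = 39.1% → Central
Remedial: Roosevelt 12/122 = 9.8%, Central 13/73 = 17.8% → Central
Overall: Roosevelt 770/1074 = 71.7%, Central 975/1215 = 80.2% → Central
Central wins overall and in every student group — no reversal.

No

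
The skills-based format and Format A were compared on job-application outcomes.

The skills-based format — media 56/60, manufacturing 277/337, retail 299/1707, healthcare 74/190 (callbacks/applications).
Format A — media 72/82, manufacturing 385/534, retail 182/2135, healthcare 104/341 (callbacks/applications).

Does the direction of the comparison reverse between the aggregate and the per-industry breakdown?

Media: the skills-based format 56/60 = 93.3%, Format A 72/82 = 87.8% → the skills-based format
Manufacturing: the skills-based format 277/337 = 82.2%, Format A 385/534 = 72.1% → the skills-based format
Retail: the skills-based format 299/1707 = 17.5%, Format A 182/2135 = 8.5% → the skills-based format
Healthcare: the skills-based format 74/190 = 38.9%, Format A 104/341 = 30.5% → the skills-based format
Overall: the skills-based format 706/2294 = 30.8%, Format A 743/3092 = 24.0% → the skills-based format
The skills-based format wins overall and in every industry group — no reversal.

No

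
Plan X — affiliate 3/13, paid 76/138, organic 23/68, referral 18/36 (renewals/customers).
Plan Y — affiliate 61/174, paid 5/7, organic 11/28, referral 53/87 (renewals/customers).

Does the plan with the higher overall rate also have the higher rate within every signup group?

No

Affiliate: Plan X 3/13 = 23.1%, Plan Y 61/174 = 35.1% → Plan Y
Paid: Plan X 76/138 = 55.1%, Plan Y 5/7 = 71.4% → Plan Y
Organic: Plan X 23/68 = 33.8%, Plan Y 11/28 = 39.3% → Plan Y
Referral: Plan X 18/36 = 50.0%, Plan Y 53/87 = 60.9% → Plan Y
Overall: Plan X 120/255 = 47.1%, Plan Y 130/296 = 43.9% → Plan X
Plan Y wins each signup group but Plan X wins overall — the comparison reverses. Plan Y's customers skew toward affiliate, which has a lower base rate.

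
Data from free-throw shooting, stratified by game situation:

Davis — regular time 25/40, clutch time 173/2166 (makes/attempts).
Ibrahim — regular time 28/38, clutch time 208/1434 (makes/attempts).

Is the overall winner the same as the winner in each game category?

Yes

Regular time: Davis 25/40 = 62.5%, Ibrahim 28/38 = 73.7% → Ibrahim
Clutch time: Davis 173/2166 = 8.0%, Ibrahim 208/1434 = 14.5% → Ibrahim
Overall: Davis 198/2206 = 9.0%, Ibrahim 236/1472 = 16.0% → Ibrahim
Ibrahim wins overall and in every game group — no reversal.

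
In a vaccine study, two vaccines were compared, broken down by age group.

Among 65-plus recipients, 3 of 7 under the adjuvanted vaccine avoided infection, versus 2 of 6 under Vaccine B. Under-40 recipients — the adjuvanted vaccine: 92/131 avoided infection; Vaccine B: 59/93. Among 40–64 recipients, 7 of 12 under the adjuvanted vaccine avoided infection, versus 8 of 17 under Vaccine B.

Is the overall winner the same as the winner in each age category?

Yes

65-plus: the adjuvanted vaccine 3/7 = 42.9%, Vaccine B 2/6 = 33.3% → the adjuvanted vaccine
Under-40: the adjuvanted vaccine 92/131 = 70.2%, Vaccine B 59/93 = 63.4% → the adjuvanted vaccine
40–64: the adjuvanted vaccine 7/12 = 58.3%, Vaccine B 8/17 = 47.1% → the adjuvanted vaccine
Overall: the adjuvanted vaccine 102/150 = 68.0%, Vaccine B 69/116 = 59.5% → the adjuvanted vaccine
The adjuvanted vaccine wins overall and in every age group — no reversal.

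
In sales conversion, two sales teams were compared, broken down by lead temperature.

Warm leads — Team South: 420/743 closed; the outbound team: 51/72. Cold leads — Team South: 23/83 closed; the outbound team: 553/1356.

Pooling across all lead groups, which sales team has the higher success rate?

Warm: Team South 420/743 = 56.5%, the outbound team 51/72 = 70.8% → the outbound team
Cold: Team South 23/83 = 27.7%, the outbound team 553/1356 = 40.8% → the outbound team
Overall: Team South 443/826 = 53.6%, the outbound team 604/1428 = 42.3% → Team South
(The outbound team wins every lead group but Team South wins overall — the outbound team's leads skew toward the low-rate cold group.)

Team South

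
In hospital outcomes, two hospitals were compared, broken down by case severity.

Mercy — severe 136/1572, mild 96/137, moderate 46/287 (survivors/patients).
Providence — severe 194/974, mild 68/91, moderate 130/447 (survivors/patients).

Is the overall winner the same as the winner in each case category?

Yes

Severe: Mercy 136/1572 = 8.7%, Providence 194/974 = 19.9% → Providence
Mild: Mercy 96/137 = 70.1%, Providence 68/91 = 74.7% → Providence
Moderate: Mercy 46/287 = 16.0%, Providence 130/447 = 29.1% → Providence
Overall: Mercy 278/1996 = 13.9%, Providence 392/1512 = 25.9% → Providence
Providence wins overall and in every case group — no reversal.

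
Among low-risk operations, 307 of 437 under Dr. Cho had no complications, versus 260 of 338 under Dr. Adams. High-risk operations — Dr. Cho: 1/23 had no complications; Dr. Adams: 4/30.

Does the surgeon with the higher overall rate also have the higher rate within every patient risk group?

Yes

Low-risk: Dr. Cho 307/437 = 70.3%, Dr. Adams 260/338 = 76.9% → Dr. Adams
High-risk: Dr. Cho 1/23 = 4.3%, Dr. Adams 4/30 = 13.3% → Dr. Adams
Overall: Dr. Cho 308/460 = 67.0%, Dr. Adams 264/368 = 71.7% → Dr. Adams
Dr. Adams wins overall and in every patient risk group — no reversal.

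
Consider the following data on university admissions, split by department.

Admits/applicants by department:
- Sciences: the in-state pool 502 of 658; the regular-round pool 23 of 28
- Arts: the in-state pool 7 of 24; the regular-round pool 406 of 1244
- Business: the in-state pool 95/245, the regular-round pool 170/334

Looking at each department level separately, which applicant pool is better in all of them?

the regular-round pool

Sciences: the in-state pool 502/658 = 76.3%, the regular-round pool 23/28 = 82.1% → the regular-round pool
Arts: the in-state pool 7/24 = 29.2%, the regular-round pool 406/1244 = 32.6% → the regular-round pool
Business: the in-state pool 95/245 = 38.8%, the regular-round pool 170/334 = 50.9% → the regular-round pool
The regular-round pool has the higher rate in all 3 groups.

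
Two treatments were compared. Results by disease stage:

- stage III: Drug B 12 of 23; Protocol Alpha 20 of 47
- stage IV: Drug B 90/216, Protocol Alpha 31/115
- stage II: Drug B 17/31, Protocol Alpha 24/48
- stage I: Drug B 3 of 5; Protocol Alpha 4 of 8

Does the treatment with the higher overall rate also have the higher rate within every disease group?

Yes

Stage III: Drug B 12/23 = 52.2%, Protocol Alpha 20/47 = 42.6% → Drug B
Stage IV: Drug B 90/216 = 41.7%, Protocol Alpha 31/115 = 27.0% → Drug B
Stage II: Drug B 17/31 = 54.8%, Protocol Alpha 24/48 = 50.0% → Drug B
Stage I: Drug B 3/5 = 60.0%, Protocol Alpha 4/8 = 50.0% → Drug B
Overall: Drug B 122/275 = 44.4%, Protocol Alpha 79/218 = 36.2% → Drug B
Drug B wins overall and in every disease group — no reversal.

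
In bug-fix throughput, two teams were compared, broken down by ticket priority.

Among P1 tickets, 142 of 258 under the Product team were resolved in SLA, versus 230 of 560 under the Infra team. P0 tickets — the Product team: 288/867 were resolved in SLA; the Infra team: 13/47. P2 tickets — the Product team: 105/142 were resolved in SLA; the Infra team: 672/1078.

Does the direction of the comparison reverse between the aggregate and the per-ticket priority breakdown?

P1: the Product team 142/258 = 55.0%, the Infra team 230/560 = 41.1% → the Product team
P0: the Product team 288/867 = 33.2%, the Infra team 13/47 = 27.7% → the Product team
P2: the Product team 105/142 = 73.9%, the Infra team 672/1078 = 62.3% → the Product team
Overall: the Product team 535/1267 = 42.2%, the Infra team 915/1685 = 54.3% → the Infra team
The Product team wins each ticket group but the Infra team wins overall — the comparison reverses. The Product team's tickets skew toward P0, which has a lower base rate.

Yes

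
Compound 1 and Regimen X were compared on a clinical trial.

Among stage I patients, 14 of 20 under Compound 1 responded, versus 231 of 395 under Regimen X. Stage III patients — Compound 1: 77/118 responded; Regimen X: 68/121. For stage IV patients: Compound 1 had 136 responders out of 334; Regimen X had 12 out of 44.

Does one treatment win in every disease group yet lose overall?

Yes

Stage I: Compound 1 14/20 = 70.0%, Regimen X 231/395 = 58.5% → Compound 1
Stage III: Compound 1 77/118 = 65.3%, Regimen X 68/121 = 56.2% → Compound 1
Stage IV: Compound 1 136/334 = 40.7%, Regimen X 12/44 = 27.3% → Compound 1
Overall: Compound 1 227/472 = 48.1%, Regimen X 311/560 = 55.5% → Regimen X
Compound 1 wins each disease group but Regimen X wins overall — the comparison reverses. Compound 1's patients skew toward stage IV, which has a lower base rate.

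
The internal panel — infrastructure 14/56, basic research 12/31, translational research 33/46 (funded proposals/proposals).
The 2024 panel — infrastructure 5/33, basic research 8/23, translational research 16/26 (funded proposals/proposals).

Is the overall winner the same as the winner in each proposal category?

Yes

Infrastructure: the internal panel 14/56 = 25.0%, the 2024 panel 5/33 = 15.2% → the internal panel
Basic research: the internal panel 12/31 = 38.7%, the 2024 panel 8/23 = 34.8% → the internal panel
Translational research: the internal panel 33/46 = 71.7%, the 2024 panel 16/26 = 61.5% → the internal panel
Overall: the internal panel 59/133 = 44.4%, the 2024 panel 29/82 = 35.4% → the internal panel
The internal panel wins overall and in every proposal group — no reversal.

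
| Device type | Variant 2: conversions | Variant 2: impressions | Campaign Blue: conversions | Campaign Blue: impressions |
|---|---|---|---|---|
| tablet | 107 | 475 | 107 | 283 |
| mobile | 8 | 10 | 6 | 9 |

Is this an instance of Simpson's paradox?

No

Tablet: Variant 2 107/475 = 22.5%, Campaign Blue 107/283 = 37.8% → Campaign Blue
Mobile: Variant 2 8/10 = 80.0%, Campaign Blue 6/9 = 66.7% → Variant 2
Overall: Variant 2 115/485 = 23.7%, Campaign Blue 113/292 = 38.7% → Campaign Blue
Neither sweeps: Variant 2 wins 1 of 2 groups, Campaign Blue wins 1. Campaign Blue wins overall but not every group — no Simpson reversal.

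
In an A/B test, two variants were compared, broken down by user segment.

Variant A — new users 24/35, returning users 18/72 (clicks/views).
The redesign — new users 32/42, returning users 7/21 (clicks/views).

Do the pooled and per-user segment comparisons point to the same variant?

New users: Variant A 24/35 = 68.6%, the redesign 32/42 = 76.2% → the redesign
Returning users: Variant A 18/72 = 25.0%, the redesign 7/21 = 33.3% → the redesign
Overall: Variant A 42/107 = 39.3%, the redesign 39/63 = 61.9% → the redesign
The redesign wins overall and in every user group — no reversal.

Yes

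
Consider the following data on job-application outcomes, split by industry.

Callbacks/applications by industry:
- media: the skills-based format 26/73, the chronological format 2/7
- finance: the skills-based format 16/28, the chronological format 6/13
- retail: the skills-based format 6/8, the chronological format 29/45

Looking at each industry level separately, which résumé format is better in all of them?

the skills-based format

Media: the skills-based format 26/73 = 35.6%, the chronological format 2/7 = 28.6% → the skills-based format
Finance: the skills-based format 16/28 = 57.1%, the chronological format 6/13 = 46.2% → the skills-based format
Retail: the skills-based format 6/8 = 75.0%, the chronological format 29/45 = 64.4% → the skills-based format
The skills-based format has the higher rate in all 3 groups.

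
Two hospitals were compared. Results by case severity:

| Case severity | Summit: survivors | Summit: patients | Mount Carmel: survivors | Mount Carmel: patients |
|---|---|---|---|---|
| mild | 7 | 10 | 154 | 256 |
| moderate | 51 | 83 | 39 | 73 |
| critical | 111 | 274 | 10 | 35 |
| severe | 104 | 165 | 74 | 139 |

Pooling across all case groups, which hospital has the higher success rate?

Mild: Summit 7/10 = 70.0%, Mount Carmel 154/256 = 60.2% → Summit
Moderate: Summit 51/83 = 61.4%, Mount Carmel 39/73 = 53.4% → Summit
Critical: Summit 111/274 = 40.5%, Mount Carmel 10/35 = 28.6% → Summit
Severe: Summit 104/165 = 63.0%, Mount Carmel 74/139 = 53.2% → Summit
Overall: Summit 273/532 = 51.3%, Mount Carmel 277/503 = 55.1% → Mount Carmel
(Summit wins every case group but Mount Carmel wins overall — Summit's patients skew toward the low-rate critical group.)

Mount Carmel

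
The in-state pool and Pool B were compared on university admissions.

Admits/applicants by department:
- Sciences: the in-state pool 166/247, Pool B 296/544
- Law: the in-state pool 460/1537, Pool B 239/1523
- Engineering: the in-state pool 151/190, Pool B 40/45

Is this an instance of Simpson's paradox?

Sciences: the in-state pool 166/247 = 67.2%, Pool B 296/544 = 54.4% → the in-state pool
Law: the in-state pool 460/1537 = 29.9%, Pool B 239/1523 = 15.7% → the in-state pool
Engineering: the in-state pool 151/190 = 79.5%, Pool B 40/45 = 88.9% → Pool B
Overall: the in-state pool 777/1974 = 39.4%, Pool B 575/2112 = 27.2% → the in-state pool
Neither sweeps: the in-state pool wins 2 of 3 groups, Pool B wins 1. The in-state pool wins overall but not every group — no Simpson reversal.

No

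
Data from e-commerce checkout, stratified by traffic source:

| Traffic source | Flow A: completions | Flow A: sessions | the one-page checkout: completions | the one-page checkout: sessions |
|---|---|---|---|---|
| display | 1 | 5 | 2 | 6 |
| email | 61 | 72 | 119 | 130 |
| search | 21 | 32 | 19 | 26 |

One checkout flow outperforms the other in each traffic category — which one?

the one-page checkout

Display: Flow A 1/5 = 20.0%, the one-page checkout 2/6 = 33.3% → the one-page checkout
Email: Flow A 61/72 = 84.7%, the one-page checkout 119/130 = 91.5% → the one-page checkout
Search: Flow A 21/32 = 65.6%, the one-page checkout 19/26 = 73.1% → the one-page checkout
The one-page checkout has the higher rate in all 3 groups.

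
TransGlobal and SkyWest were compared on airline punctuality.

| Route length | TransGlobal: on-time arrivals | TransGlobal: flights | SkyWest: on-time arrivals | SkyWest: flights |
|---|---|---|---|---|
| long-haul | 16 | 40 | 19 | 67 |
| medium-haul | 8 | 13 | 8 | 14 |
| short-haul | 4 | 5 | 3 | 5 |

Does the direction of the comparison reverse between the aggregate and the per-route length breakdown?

Long-haul: TransGlobal 16/40 = 40.0%, SkyWest 19/67 = 28.4% → TransGlobal
Medium-haul: TransGlobal 8/13 = 61.5%, SkyWest 8/14 = 57.1% → TransGlobal
Short-haul: TransGlobal 4/5 = 80.0%, SkyWest 3/5 = 60.0% → TransGlobal
Overall: TransGlobal 28/58 = 48.3%, SkyWest 30/86 = 34.9% → TransGlobal
TransGlobal wins overall and in every route group — no reversal.

No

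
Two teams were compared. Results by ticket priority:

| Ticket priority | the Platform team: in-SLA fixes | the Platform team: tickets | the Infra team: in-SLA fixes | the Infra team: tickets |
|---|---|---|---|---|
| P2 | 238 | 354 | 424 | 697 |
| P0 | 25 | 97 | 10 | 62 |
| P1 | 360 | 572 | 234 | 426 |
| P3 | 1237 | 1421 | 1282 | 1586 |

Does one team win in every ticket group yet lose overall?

No

P2: the Platform team 238/354 = 67.2%, the Infra team 424/697 = 60.8% → the Platform team
P0: the Platform team 25/97 = 25.8%, the Infra team 10/62 = 16.1% → the Platform team
P1: the Platform team 360/572 = 62.9%, the Infra team 234/426 = 54.9% → the Platform team
P3: the Platform team 1237/1421 = 87.1%, the Infra team 1282/1586 = 80.8% → the Platform team
Overall: the Platform team 1860/2444 = 76.1%, the Infra team 1950/2771 = 70.4% → the Platform team
The Platform team wins overall and in every ticket group — no reversal.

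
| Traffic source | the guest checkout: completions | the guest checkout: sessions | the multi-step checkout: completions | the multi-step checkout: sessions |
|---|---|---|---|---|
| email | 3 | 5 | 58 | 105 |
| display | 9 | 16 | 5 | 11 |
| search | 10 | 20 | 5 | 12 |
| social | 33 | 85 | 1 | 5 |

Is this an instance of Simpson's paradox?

Email: the guest checkout 3/5 = 60.0%, the multi-step checkout 58/105 = 55.2% → the guest checkout
Display: the guest checkout 9/16 = 56.2%, the multi-step checkout 5/11 = 45.5% → the guest checkout
Search: the guest checkout 10/20 = 50.0%, the multi-step checkout 5/12 = 41.7% → the guest checkout
Social: the guest checkout 33/85 = 38.8%, the multi-step checkout 1/5 = 20.0% → the guest checkout
Overall: the guest checkout 55/126 = 43.7%, the multi-step checkout 69/133 = 51.9% → the multi-step checkout
The guest checkout wins each traffic group but the multi-step checkout wins overall — the comparison reverses. The guest checkout's sessions skew toward social, which has a lower base rate.

Yes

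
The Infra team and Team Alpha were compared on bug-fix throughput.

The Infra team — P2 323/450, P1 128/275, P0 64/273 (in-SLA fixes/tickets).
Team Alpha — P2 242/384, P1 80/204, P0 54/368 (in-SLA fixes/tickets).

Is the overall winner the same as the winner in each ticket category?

Yes

P2: the Infra team 323/450 = 71.8%, Team Alpha 242/384 = 63.0% → the Infra team
P1: the Infra team 128/275 = 46.5%, Team Alpha 80/204 = 39.2% → the Infra team
P0: the Infra team 64/273 = 23.4%, Team Alpha 54/368 = 14.7% → the Infra team
Overall: the Infra team 515/998 = 51.6%, Team Alpha 376/956 = 39.3% → the Infra team
The Infra team wins overall and in every ticket group — no reversal.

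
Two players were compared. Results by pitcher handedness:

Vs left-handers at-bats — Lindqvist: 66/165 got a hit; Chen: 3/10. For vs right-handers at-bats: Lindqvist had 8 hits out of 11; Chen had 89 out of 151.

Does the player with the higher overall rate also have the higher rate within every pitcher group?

No

Vs left-handers: Lindqvist 66/165 = 40.0%, Chen 3/10 = 30.0% → Lindqvist
Vs right-handers: Lindqvist 8/11 = 72.7%, Chen 89/151 = 58.9% → Lindqvist
Overall: Lindqvist 74/176 = 42.0%, Chen 92/161 = 57.1% → Chen
Lindqvist wins each pitcher group but Chen wins overall — the comparison reverses. Lindqvist's at-bats skew toward vs left-handers, which has a lower base rate.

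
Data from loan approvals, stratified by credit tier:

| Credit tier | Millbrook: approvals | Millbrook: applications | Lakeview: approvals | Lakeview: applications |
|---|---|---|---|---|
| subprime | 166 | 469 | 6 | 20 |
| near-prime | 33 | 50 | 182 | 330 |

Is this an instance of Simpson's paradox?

Subprime: Millbrook 166/469 = 35.4%, Lakeview 6/20 = 30.0% → Millbrook
Near-prime: Millbrook 33/50 = 66.0%, Lakeview 182/330 = 55.2% → Millbrook
Overall: Millbrook 199/519 = 38.3%, Lakeview 188/350 = 53.7% → Lakeview
Millbrook wins each credit group but Lakeview wins overall — the comparison reverses. Millbrook's applications skew toward subprime, which has a lower base rate.

Yes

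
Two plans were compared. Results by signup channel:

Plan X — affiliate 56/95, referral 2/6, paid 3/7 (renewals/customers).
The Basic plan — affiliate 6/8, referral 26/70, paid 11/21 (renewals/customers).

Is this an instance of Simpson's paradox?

Yes

Affiliate: Plan X 56/95 = 58.9%, the Basic plan 6/8 = 75.0% → the Basic plan
Referral: Plan X 2/6 = 33.3%, the Basic plan 26/70 = 37.1% → the Basic plan
Paid: Plan X 3/7 = 42.9%, the Basic plan 11/21 = 52.4% → the Basic plan
Overall: Plan X 61/108 = 56.5%, the Basic plan 43/99 = 43.4% → Plan X
The Basic plan wins each signup group but Plan X wins overall — the comparison reverses. The Basic plan's customers skew toward referral, which has a lower base rate.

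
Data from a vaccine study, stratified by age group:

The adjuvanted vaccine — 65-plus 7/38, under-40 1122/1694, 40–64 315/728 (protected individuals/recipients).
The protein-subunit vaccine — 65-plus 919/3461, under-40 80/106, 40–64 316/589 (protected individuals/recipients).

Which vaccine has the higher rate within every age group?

the protein-subunit vaccine

65-plus: the adjuvanted vaccine 7/38 = 18.4%, the protein-subunit vaccine 919/3461 = 26.6% → the protein-subunit vaccine
Under-40: the adjuvanted vaccine 1122/1694 = 66.2%, the protein-subunit vaccine 80/106 = 75.5% → the protein-subunit vaccine
40–64: the adjuvanted vaccine 315/728 = 43.3%, the protein-subunit vaccine 316/589 = 53.7% → the protein-subunit vaccine
The protein-subunit vaccine has the higher rate in all 3 groups.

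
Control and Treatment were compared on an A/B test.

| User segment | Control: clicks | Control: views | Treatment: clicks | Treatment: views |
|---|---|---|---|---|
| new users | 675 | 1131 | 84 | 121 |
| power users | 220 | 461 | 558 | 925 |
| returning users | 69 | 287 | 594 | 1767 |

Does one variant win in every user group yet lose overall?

New users: Control 675/1131 = 59.7%, Treatment 84/121 = 69.4% → Treatment
Power users: Control 220/461 = 47.7%, Treatment 558/925 = 60.3% → Treatment
Returning users: Control 69/287 = 24.0%, Treatment 594/1767 = 33.6% → Treatment
Overall: Control 964/1879 = 51.3%, Treatment 1236/2813 = 43.9% → Control
Treatment wins each user group but Control wins overall — the comparison reverses. Treatment's views skew toward returning users, which has a lower base rate.

Yes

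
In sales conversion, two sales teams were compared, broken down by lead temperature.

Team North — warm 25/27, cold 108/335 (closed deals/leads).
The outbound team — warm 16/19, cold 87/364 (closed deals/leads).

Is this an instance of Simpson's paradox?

No

Warm: Team North 25/27 = 92.6%, the outbound team 16/19 = 84.2% → Team North
Cold: Team North 108/335 = 32.2%, the outbound team 87/364 = 23.9% → Team North
Overall: Team North 133/362 = 36.7%, the outbound team 103/383 = 26.9% → Team North
Team North wins overall and in every lead group — no reversal.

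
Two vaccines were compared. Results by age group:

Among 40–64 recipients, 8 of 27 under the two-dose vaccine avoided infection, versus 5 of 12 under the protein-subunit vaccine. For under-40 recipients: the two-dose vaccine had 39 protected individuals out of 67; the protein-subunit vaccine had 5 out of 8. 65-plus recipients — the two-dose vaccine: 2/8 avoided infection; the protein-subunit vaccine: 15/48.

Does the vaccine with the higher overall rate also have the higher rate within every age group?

40–64: the two-dose vaccine 8/27 = 29.6%, the protein-subunit vaccine 5/12 = 41.7% → the protein-subunit vaccine
Under-40: the two-dose vaccine 39/67 = 58.2%, the protein-subunit vaccine 5/8 = 62.5% → the protein-subunit vaccine
65-plus: the two-dose vaccine 2/8 = 25.0%, the protein-subunit vaccine 15/48 = 31.2% → the protein-subunit vaccine
Overall: the two-dose vaccine 49/102 = 48.0%, the protein-subunit vaccine 25/68 = 36.8% → the two-dose vaccine
The protein-subunit vaccine wins each age group but the two-dose vaccine wins overall — the comparison reverses. The protein-subunit vaccine's recipients skew toward 65-plus, which has a lower base rate.

No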